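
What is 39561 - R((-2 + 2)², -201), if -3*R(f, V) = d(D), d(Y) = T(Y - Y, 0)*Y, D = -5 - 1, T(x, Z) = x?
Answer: 39561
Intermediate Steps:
D = -6
d(Y) = 0 (d(Y) = (Y - Y)*Y = 0*Y = 0)
R(f, V) = 0 (R(f, V) = -⅓*0 = 0)
39561 - R((-2 + 2)², -201) = 39561 - 1*0 = 39561 + 0 = 39561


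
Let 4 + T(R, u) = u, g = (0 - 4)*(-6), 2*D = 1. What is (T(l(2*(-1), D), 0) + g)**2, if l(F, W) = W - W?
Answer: 400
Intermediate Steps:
D = 1/2 (D = (1/2)*1 = 1/2 ≈ 0.50000)
l(F, W) = 0
g = 24 (g = -4*(-6) = 24)
T(R, u) = -4 + u
(T(l(2*(-1), D), 0) + g)**2 = ((-4 + 0) + 24)**2 = (-4 + 24)**2 = 20**2 = 400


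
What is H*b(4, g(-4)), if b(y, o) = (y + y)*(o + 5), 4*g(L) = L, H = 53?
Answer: 1696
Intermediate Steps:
g(L) = L/4
b(y, o) = 2*y*(5 + o) (b(y, o) = (2*y)*(5 + o) = 2*y*(5 + o))
H*b(4, g(-4)) = 53*(2*4*(5 + (¼)*(-4))) = 53*(2*4*(5 - 1)) = 53*(2*4*4) = 53*32 = 1696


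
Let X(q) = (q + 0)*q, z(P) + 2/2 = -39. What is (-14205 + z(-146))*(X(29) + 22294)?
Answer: -329558075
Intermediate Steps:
z(P) = -40 (z(P) = -1 - 39 = -40)
X(q) = q**2 (X(q) = q*q = q**2)
(-14205 + z(-146))*(X(29) + 22294) = (-14205 - 40)*(29**2 + 22294) = -14245*(841 + 22294) = -14245*23135 = -329558075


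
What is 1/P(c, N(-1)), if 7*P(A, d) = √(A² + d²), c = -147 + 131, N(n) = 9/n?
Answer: 7*√337/337 ≈ 0.38131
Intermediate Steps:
c = -16
P(A, d) = √(A² + d²)/7
1/P(c, N(-1)) = 1/(√((-16)² + (9/(-1))²)/7) = 1/(√(256 + (9*(-1))²)/7) = 1/(√(256 + (-9)²)/7) = 1/(√(256 + 81)/7) = 1/(√337/7) = 7*√337/337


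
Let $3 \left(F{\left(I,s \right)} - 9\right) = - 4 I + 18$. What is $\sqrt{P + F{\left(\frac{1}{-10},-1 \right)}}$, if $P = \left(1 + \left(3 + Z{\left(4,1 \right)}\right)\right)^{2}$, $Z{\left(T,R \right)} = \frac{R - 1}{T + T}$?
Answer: $\frac{\sqrt{7005}}{15} \approx 5.5797$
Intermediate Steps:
$F{\left(I,s \right)} = 15 - \frac{4 I}{3}$ ($F{\left(I,s \right)} = 9 + \frac{- 4 I + 18}{3} = 9 + \frac{18 - 4 I}{3} = 9 - \left(-6 + \frac{4 I}{3}\right) = 15 - \frac{4 I}{3}$)
$Z{\left(T,R \right)} = \frac{-1 + R}{2 T}$
$P = 16$ ($P = \left(1 + \left(3 + \frac{-1 + 1}{2 \cdot 4}\right)\right)^{2} = \left(1 + \left(3 + \frac{1}{2} \cdot \frac{1}{4} \cdot 0\right)\right)^{2} = \left(1 + \left(3 + 0\right)\right)^{2} = \left(1 + 3\right)^{2} = 4^{2} = 16$)
$\sqrt{P + F{\left(\frac{1}{-10},-1 \right)}} = \sqrt{16 + \left(15 - \frac{4}{3 \left(-10\right)}\right)} = \sqrt{16 + \left(15 - - \frac{2}{15}\right)} = \sqrt{16 + \left(15 + \frac{2}{15}\right)} = \sqrt{16 + \frac{227}{15}} = \sqrt{\frac{467}{15}} = \frac{\sqrt{7005}}{15}$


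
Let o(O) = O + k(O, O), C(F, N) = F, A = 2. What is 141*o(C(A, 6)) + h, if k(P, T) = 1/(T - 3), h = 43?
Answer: 184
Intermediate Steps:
k(P, T) = 1/(-3 + T)
o(O) = O + 1/(-3 + O)
141*o(C(A, 6)) + h = 141*((1 + 2*(-3 + 2))/(-3 + 2)) + 43 = 141*((1 + 2*(-1))/(-1)) + 43 = 141*(-(1 - 2)) + 43 = 141*(-1*(-1)) + 43 = 141*1 + 43 = 141 + 43 = 184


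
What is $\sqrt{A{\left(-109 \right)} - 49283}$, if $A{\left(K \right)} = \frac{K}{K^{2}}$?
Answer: $\frac{6 i \sqrt{16264762}}{109} \approx 222.0 i$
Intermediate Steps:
$A{\left(K \right)} = \frac{1}{K}$ ($A{\left(K \right)} = \frac{K}{K^{2}} = \frac{1}{K}$)
$\sqrt{A{\left(-109 \right)} - 49283} = \sqrt{\frac{1}{-109} - 49283} = \sqrt{- \frac{1}{109} - 49283} = \sqrt{- \frac{5371848}{109}} = \frac{6 i \sqrt{16264762}}{109}$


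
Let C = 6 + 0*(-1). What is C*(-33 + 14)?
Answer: -114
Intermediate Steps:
C = 6 (C = 6 + 0 = 6)
C*(-33 + 14) = 6*(-33 + 14) = 6*(-19) = -114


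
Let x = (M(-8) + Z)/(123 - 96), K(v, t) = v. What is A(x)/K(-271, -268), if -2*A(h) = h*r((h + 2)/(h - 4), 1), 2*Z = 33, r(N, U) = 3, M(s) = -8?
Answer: 17/9756 ≈ 0.0017425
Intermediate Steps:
Z = 33/2 (Z = (½)*33 = 33/2 ≈ 16.500)
x = 17/54 (x = (-8 + 33/2)/(123 - 96) = (17/2)/27 = (17/2)*(1/27) = 17/54 ≈ 0.31481)
A(h) = -3*h/2 (A(h) = -h*3/2 = -3*h/2)
A(x)/K(-271, -268) = -3/2*17/54/(-271) = -17/36*(-1/271) = 17/9756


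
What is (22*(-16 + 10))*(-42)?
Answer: 5544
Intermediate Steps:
(22*(-16 + 10))*(-42) = (22*(-6))*(-42) = -132*(-42) = 5544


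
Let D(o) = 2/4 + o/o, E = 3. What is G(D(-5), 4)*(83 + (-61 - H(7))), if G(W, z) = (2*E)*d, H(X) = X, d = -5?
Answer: -450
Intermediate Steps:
D(o) = 3/2 (D(o) = 2*(1/4) + 1 = 1/2 + 1 = 3/2)
G(W, z) = -30 (G(W, z) = (2*3)*(-5) = 6*(-5) = -30)
G(D(-5), 4)*(83 + (-61 - H(7))) = -30*(83 + (-61 - 1*7)) = -30*(83 + (-61 - 7)) = -30*(83 - 68) = -30*15 = -450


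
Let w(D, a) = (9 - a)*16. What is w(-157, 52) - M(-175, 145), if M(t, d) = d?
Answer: -833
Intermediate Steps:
w(D, a) = 144 - 16*a
w(-157, 52) - M(-175, 145) = (144 - 16*52) - 1*145 = (144 - 832) - 145 = -688 - 145 = -833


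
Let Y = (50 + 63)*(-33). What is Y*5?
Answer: -18645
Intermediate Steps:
Y = -3729 (Y = 113*(-33) = -3729)
Y*5 = -3729*5 = -18645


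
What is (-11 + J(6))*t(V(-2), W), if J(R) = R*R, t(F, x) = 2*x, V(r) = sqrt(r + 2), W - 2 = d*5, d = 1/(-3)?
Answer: 50/3 ≈ 16.667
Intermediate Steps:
d = -1/3 ≈ -0.33333
W = 1/3 (W = 2 - 1/3*5 = 2 - 5/3 = 1/3 ≈ 0.33333)
V(r) = sqrt(2 + r)
J(R) = R**2
(-11 + J(6))*t(V(-2), W) = (-11 + 6**2)*(2*(1/3)) = (-11 + 36)*(2/3) = 25*(2/3) = 50/3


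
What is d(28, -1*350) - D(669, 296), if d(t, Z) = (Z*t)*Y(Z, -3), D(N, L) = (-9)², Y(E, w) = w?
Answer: 29319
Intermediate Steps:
D(N, L) = 81
d(t, Z) = -3*Z*t (d(t, Z) = (Z*t)*(-3) = -3*Z*t)
d(28, -1*350) - D(669, 296) = -3*(-1*350)*28 - 1*81 = -3*(-350)*28 - 81 = 29400 - 81 = 29319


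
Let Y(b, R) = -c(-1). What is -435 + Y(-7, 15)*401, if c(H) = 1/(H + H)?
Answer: -469/2 ≈ -234.50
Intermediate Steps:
c(H) = 1/(2*H)
Y(b, R) = 1/2 (Y(b, R) = -1/(2*(-1)) = -(-1)/2 = -1*(-1/2) = 1/2)
-435 + Y(-7, 15)*401 = -435 + (1/2)*401 = -435 + 401/2 = -469/2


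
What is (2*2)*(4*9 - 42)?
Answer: -24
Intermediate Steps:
(2*2)*(4*9 - 42) = 4*(36 - 42) = 4*(-6) = -24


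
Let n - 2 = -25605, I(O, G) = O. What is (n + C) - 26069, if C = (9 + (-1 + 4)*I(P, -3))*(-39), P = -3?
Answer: -51672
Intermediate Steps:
n = -25603 (n = 2 - 25605 = -25603)
C = 0 (C = (9 + (-1 + 4)*(-3))*(-39) = (9 + 3*(-3))*(-39) = (9 - 9)*(-39) = 0*(-39) = 0)
(n + C) - 26069 = (-25603 + 0) - 26069 = -25603 - 26069 = -51672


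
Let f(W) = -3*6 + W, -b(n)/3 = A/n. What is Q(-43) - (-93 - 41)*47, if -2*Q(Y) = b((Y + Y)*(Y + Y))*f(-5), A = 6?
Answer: 46579801/7396 ≈ 6298.0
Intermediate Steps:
b(n) = -18/n
f(W) = -18 + W
Q(Y) = -207/(4*Y**2) (Q(Y) = -(-18/(Y + Y)**2)*(-18 - 5)/2 = -(-18*1/(4*Y**2))*(-23)/2 = -(-9/(2*Y**2))*(-23)/2 = -207/(4*Y**2))
Q(-43) - (-93 - 41)*47 = -207/4/(-43)**2 - (-93 - 41)*47 = -207/4*1/1849 - (-134)*47 = -207/7396 - 1*(-6298) = -207/7396 + 6298 = 46579801/7396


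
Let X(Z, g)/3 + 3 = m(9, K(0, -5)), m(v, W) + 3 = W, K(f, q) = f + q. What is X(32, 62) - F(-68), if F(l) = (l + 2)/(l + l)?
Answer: -2277/68 ≈ -33.485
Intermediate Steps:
F(l) = (2 + l)/(2*l) (F(l) = (2 + l)/((2*l)) = (2 + l)*(1/(2*l)) = (2 + l)/(2*l))
m(v, W) = -3 + W
X(Z, g) = -33 (X(Z, g) = -9 + 3*(-3 + (0 - 5)) = -9 + 3*(-3 - 5) = -9 + 3*(-8) = -9 - 24 = -33)
X(32, 62) - F(-68) = -33 - (2 - 68)/(2*(-68)) = -33 - (-1)*(-66)/(2*68) = -33 - 1*33/68 = -33 - 33/68 = -2277/68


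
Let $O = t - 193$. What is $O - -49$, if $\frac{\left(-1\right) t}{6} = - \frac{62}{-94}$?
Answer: $- \frac{6954}{47} \approx -147.96$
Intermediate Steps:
$t = - \frac{186}{47}$ ($t = - 6 \left(- \frac{62}{-94}\right) = - 6 \left(\left(-62\right) \left(- \frac{1}{94}\right)\right) = \left(-6\right) \frac{31}{47} = - \frac{186}{47} \approx -3.9574$)
$O = - \frac{9257}{47}$ ($O = - \frac{186}{47} - 193 = - \frac{9257}{47} \approx -196.96$)
$O - -49 = - \frac{9257}{47} - -49 = - \frac{9257}{47} + 49 = - \frac{6954}{47}$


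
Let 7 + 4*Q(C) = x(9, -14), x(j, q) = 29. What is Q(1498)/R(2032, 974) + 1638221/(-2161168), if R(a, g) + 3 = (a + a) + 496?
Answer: -7453486673/9848442576 ≈ -0.75682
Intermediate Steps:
Q(C) = 11/2 (Q(C) = -7/4 + (1/4)*29 = -7/4 + 29/4 = 11/2)
R(a, g) = 493 + 2*a (R(a, g) = -3 + ((a + a) + 496) = -3 + (2*a + 496) = -3 + (496 + 2*a) = 493 + 2*a)
Q(1498)/R(2032, 974) + 1638221/(-2161168) = 11/(2*(493 + 2*2032)) + 1638221/(-2161168) = 11/(2*(493 + 4064)) + 1638221*(-1/2161168) = (11/2)/4557 - 1638221/2161168 = (11/2)*(1/4557) - 1638221/2161168 = 11/9114 - 1638221/2161168 = -7453486673/9848442576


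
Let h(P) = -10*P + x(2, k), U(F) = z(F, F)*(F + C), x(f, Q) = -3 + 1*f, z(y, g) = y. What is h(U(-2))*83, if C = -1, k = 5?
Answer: -5063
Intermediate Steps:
x(f, Q) = -3 + f
U(F) = F*(-1 + F) (U(F) = F*(F - 1) = F*(-1 + F))
h(P) = -1 - 10*P (h(P) = -10*P + (-3 + 2) = -10*P - 1 = -1 - 10*P)
h(U(-2))*83 = (-1 - (-20)*(-1 - 2))*83 = (-1 - (-20)*(-3))*83 = (-1 - 10*6)*83 = (-1 - 60)*83 = -61*83 = -5063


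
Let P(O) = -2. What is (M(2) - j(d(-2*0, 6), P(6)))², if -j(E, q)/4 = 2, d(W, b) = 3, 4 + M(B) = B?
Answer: 36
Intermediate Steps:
M(B) = -4 + B
j(E, q) = -8 (j(E, q) = -4*2 = -8)
(M(2) - j(d(-2*0, 6), P(6)))² = ((-4 + 2) - 1*(-8))² = (-2 + 8)² = 6² = 36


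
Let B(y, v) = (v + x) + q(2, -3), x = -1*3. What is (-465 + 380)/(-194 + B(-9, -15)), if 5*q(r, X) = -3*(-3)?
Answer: 425/1051 ≈ 0.40438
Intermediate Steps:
q(r, X) = 9/5 (q(r, X) = (-3*(-3))/5 = (⅕)*9 = 9/5)
x = -3
B(y, v) = -6/5 + v (B(y, v) = (v - 3) + 9/5 = (-3 + v) + 9/5 = -6/5 + v)
(-465 + 380)/(-194 + B(-9, -15)) = (-465 + 380)/(-194 + (-6/5 - 15)) = -85/(-194 - 81/5) = -85/(-1051/5) = -85*(-5/1051) = 425/1051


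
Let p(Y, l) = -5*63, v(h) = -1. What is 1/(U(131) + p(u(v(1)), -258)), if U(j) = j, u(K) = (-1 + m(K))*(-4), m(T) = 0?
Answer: -1/184 ≈ -0.0054348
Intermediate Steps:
u(K) = 4 (u(K) = (-1 + 0)*(-4) = -1*(-4) = 4)
p(Y, l) = -315
1/(U(131) + p(u(v(1)), -258)) = 1/(131 - 315) = 1/(-184) = -1/184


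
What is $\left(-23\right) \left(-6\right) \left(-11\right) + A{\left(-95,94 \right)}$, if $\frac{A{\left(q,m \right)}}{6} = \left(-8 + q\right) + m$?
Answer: $-1572$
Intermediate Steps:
$A{\left(q,m \right)} = -48 + 6 m + 6 q$ ($A{\left(q,m \right)} = 6 \left(\left(-8 + q\right) + m\right) = 6 \left(-8 + m + q\right) = -48 + 6 m + 6 q$)
$\left(-23\right) \left(-6\right) \left(-11\right) + A{\left(-95,94 \right)} = \left(-23\right) \left(-6\right) \left(-11\right) + \left(-48 + 6 \cdot 94 + 6 \left(-95\right)\right) = 138 \left(-11\right) - 54 = -1518 - 54 = -1572$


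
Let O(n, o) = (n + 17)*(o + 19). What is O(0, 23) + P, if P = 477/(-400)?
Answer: 285123/400 ≈ 712.81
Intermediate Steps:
O(n, o) = (17 + n)*(19 + o)
P = -477/400 (P = 477*(-1/400) = -477/400 ≈ -1.1925)
O(0, 23) + P = (323 + 17*23 + 19*0 + 0*23) - 477/400 = (323 + 391 + 0 + 0) - 477/400 = 714 - 477/400 = 285123/400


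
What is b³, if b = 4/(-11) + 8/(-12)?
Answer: -39304/35937 ≈ -1.0937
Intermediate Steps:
b = -34/33 (b = 4*(-1/11) + 8*(-1/12) = -4/11 - ⅔ = -34/33 ≈ -1.0303)
b³ = (-34/33)³ = -39304/35937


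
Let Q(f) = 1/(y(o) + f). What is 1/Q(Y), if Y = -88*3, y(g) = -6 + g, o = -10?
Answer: -280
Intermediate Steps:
Y = -264
Q(f) = 1/(-16 + f) (Q(f) = 1/((-6 - 10) + f) = 1/(-16 + f))
1/Q(Y) = 1/(1/(-16 - 264)) = 1/(1/(-280)) = 1/(-1/280) = -280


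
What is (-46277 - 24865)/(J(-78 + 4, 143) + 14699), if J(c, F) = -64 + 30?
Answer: -71142/14665 ≈ -4.8511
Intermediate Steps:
J(c, F) = -34
(-46277 - 24865)/(J(-78 + 4, 143) + 14699) = (-46277 - 24865)/(-34 + 14699) = -71142/14665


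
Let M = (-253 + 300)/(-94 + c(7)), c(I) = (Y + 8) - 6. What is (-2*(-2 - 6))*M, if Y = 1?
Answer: -752/91 ≈ -8.2637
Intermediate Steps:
c(I) = 3 (c(I) = (1 + 8) - 6 = 9 - 6 = 3)
M = -47/91 (M = (-253 + 300)/(-94 + 3) = 47/(-91) = 47*(-1/91) = -47/91 ≈ -0.51648)
(-2*(-2 - 6))*M = -2*(-2 - 6)*(-47/91) = -2*(-8)*(-47/91) = 16*(-47/91) = -752/91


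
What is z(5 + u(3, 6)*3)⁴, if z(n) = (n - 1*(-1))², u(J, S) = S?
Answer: 110075314176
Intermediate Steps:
z(n) = (1 + n)² (z(n) = (n + 1)² = (1 + n)²)
z(5 + u(3, 6)*3)⁴ = ((1 + (5 + 6*3))²)⁴ = ((1 + (5 + 18))²)⁴ = ((1 + 23)²)⁴ = (24²)⁴ = 576⁴ = 110075314176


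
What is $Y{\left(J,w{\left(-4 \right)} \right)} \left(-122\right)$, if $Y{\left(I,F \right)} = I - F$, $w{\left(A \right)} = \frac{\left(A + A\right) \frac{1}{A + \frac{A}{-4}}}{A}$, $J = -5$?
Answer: $\frac{1586}{3} \approx 528.67$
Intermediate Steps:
$w{\left(A \right)} = \frac{8}{3 A}$ ($w{\left(A \right)} = \frac{2 A \frac{1}{A + A \left(- \frac{1}{4}\right)}}{A} = \frac{2 A \frac{1}{A - \frac{A}{4}}}{A} = \frac{2 A \frac{1}{\frac{3}{4} A}}{A} = \frac{2 A \frac{4}{3 A}}{A} = \frac{8}{3 A}$)
$Y{\left(J,w{\left(-4 \right)} \right)} \left(-122\right) = \left(-5 - \frac{8}{3 \left(-4\right)}\right) \left(-122\right) = \left(-5 - \frac{8}{3} \left(- \frac{1}{4}\right)\right) \left(-122\right) = \left(-5 - - \frac{2}{3}\right) \left(-122\right) = \left(-5 + \frac{2}{3}\right) \left(-122\right) = \left(- \frac{13}{3}\right) \left(-122\right) = \frac{1586}{3}$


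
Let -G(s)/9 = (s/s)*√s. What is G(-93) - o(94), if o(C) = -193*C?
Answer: 18142 - 9*I*√93 ≈ 18142.0 - 86.793*I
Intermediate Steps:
G(s) = -9*√s (G(s) = -9*s/s*√s = -9*√s)
G(-93) - o(94) = -9*I*√93 - (-193)*94 = -9*I*√93 - 1*(-18142) = -9*I*√93 + 18142 = 18142 - 9*I*√93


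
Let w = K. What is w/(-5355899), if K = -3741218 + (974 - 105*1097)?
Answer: 3855429/5355899 ≈ 0.71985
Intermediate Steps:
K = -3855429 (K = -3741218 + (974 - 115185) = -3741218 - 114211 = -3855429)
w = -3855429
w/(-5355899) = -3855429/(-5355899) = -3855429*(-1/5355899) = 3855429/5355899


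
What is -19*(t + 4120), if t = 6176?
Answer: -195624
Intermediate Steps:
-19*(t + 4120) = -19*(6176 + 4120) = -19*10296 = -195624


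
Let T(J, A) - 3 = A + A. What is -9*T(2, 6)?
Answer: -135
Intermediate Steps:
T(J, A) = 3 + 2*A (T(J, A) = 3 + (A + A) = 3 + 2*A)
-9*T(2, 6) = -9*(3 + 2*6) = -9*(3 + 12) = -9*15 = -135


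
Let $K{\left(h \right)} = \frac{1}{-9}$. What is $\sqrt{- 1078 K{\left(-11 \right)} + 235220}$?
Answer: $\frac{\sqrt{2118058}}{3} \approx 485.12$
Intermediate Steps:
$K{\left(h \right)} = - \frac{1}{9}$
$\sqrt{- 1078 K{\left(-11 \right)} + 235220} = \sqrt{\left(-1078\right) \left(- \frac{1}{9}\right) + 235220} = \sqrt{\frac{1078}{9} + 235220} = \sqrt{\frac{2118058}{9}} = \frac{\sqrt{2118058}}{3}$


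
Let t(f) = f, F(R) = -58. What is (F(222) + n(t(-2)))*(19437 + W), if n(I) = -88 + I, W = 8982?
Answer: -4206012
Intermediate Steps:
(F(222) + n(t(-2)))*(19437 + W) = (-58 + (-88 - 2))*(19437 + 8982) = (-58 - 90)*28419 = -148*28419 = -4206012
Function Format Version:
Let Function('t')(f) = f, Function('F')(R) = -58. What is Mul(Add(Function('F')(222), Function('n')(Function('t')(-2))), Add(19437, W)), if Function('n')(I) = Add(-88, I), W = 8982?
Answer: -4206012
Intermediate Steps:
Mul(Add(Function('F')(222), Function('n')(Function('t')(-2))), Add(19437, W)) = Mul(Add(-58, Add(-88, -2)), Add(19437, 8982)) = Mul(Add(-58, -90), 28419) = Mul(-148, 28419) = -4206012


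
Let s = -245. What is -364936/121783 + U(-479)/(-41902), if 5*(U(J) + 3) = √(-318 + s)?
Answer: -15291182923/5102951266 - I*√563/209510 ≈ -2.9965 - 0.00011325*I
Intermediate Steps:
U(J) = -3 + I*√563/5 (U(J) = -3 + √(-318 - 245)/5 = -3 + √(-563)/5 = -3 + (I*√563)/5 = -3 + I*√563/5)
-364936/121783 + U(-479)/(-41902) = -364936/121783 + (-3 + I*√563/5)/(-41902) = -364936*1/121783 + (-3 + I*√563/5)*(-1/41902) = -364936/121783 + (3/41902 - I*√563/209510) = -15291182923/5102951266 - I*√563/209510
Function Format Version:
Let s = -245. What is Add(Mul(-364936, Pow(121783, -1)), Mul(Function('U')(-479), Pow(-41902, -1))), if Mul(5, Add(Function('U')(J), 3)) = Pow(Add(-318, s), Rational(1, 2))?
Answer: Add(Rational(-15291182923, 5102951266), Mul(Rational(-1, 209510), I, Pow(563, Rational(1, 2)))) ≈ Add(-2.9965, Mul(-0.00011325, I))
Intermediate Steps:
Function('U')(J) = Add(-3, Mul(Rational(1, 5), I, Pow(563, Rational(1, 2)))) (Function('U')(J) = Add(-3, Mul(Rational(1, 5), Pow(Add(-318, -245), Rational(1, 2)))) = Add(-3, Mul(Rational(1, 5), Pow(-563, Rational(1, 2)))) = Add(-3, Mul(Rational(1, 5), Mul(I, Pow(563, Rational(1, 2))))) = Add(-3, Mul(Rational(1, 5), I, Pow(563, Rational(1, 2)))))
Add(Mul(-364936, Pow(121783, -1)), Mul(Function('U')(-479), Pow(-41902, -1))) = Add(Mul(-364936, Pow(121783, -1)), Mul(Add(-3, Mul(Rational(1, 5), I, Pow(563, Rational(1, 2)))), Pow(-41902, -1))) = Add(Mul(-364936, Rational(1, 121783)), Mul(Add(-3, Mul(Rational(1, 5), I, Pow(563, Rational(1, 2)))), Rational(-1, 41902))) = Add(Rational(-364936, 121783), Add(Rational(3, 41902), Mul(Rational(-1, 209510), I, Pow(563, Rational(1, 2))))) = Add(Rational(-15291182923, 5102951266), Mul(Rational(-1, 209510), I, Pow(563, Rational(1, 2))))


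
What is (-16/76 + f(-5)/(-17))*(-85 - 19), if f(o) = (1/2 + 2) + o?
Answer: 2132/323 ≈ 6.6006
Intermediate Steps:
f(o) = 5/2 + o (f(o) = (½ + 2) + o = 5/2 + o)
(-16/76 + f(-5)/(-17))*(-85 - 19) = (-16/76 + (5/2 - 5)/(-17))*(-85 - 19) = (-16*1/76 - 5/2*(-1/17))*(-104) = (-4/19 + 5/34)*(-104) = -41/646*(-104) = 2132/323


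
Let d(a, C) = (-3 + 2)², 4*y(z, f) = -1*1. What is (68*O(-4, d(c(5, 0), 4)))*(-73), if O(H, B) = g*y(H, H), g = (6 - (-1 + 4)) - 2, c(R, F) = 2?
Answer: 1241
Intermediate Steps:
y(z, f) = -¼ (y(z, f) = (-1*1)/4 = (¼)*(-1) = -¼)
g = 1 (g = (6 - 1*3) - 2 = (6 - 3) - 2 = 3 - 2 = 1)
d(a, C) = 1 (d(a, C) = (-1)² = 1)
O(H, B) = -¼ (O(H, B) = 1*(-¼) = -¼)
(68*O(-4, d(c(5, 0), 4)))*(-73) = (68*(-¼))*(-73) = -17*(-73) = 1241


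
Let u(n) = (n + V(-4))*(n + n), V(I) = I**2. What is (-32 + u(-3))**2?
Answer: 12100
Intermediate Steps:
u(n) = 2*n*(16 + n) (u(n) = (n + (-4)**2)*(n + n) = (n + 16)*(2*n) = (16 + n)*(2*n) = 2*n*(16 + n))
(-32 + u(-3))**2 = (-32 + 2*(-3)*(16 - 3))**2 = (-32 + 2*(-3)*13)**2 = (-32 - 78)**2 = (-110)**2 = 12100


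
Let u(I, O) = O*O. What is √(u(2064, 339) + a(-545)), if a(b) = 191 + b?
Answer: √114567 ≈ 338.48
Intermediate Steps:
u(I, O) = O²
√(u(2064, 339) + a(-545)) = √(339² + (191 - 545)) = √(114921 - 354) = √114567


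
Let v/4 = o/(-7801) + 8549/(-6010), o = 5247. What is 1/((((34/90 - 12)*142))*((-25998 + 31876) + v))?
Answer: -1054890225/10218678910665232 ≈ -1.0323e-7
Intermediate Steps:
v = -196450438/23442005 (v = 4*(5247/(-7801) + 8549/(-6010)) = 4*(5247*(-1/7801) + 8549*(-1/6010)) = 4*(-5247/7801 - 8549/6010) = 4*(-98225219/46884010) = -196450438/23442005 ≈ -8.3803)
1/((((34/90 - 12)*142))*((-25998 + 31876) + v)) = 1/((((34/90 - 12)*142))*((-25998 + 31876) - 196450438/23442005)) = 1/((((34*(1/90) - 12)*142))*(5878 - 196450438/23442005)) = 1/((((17/45 - 12)*142))*(137595654952/23442005)) = (23442005/137595654952)/(-523/45*142) = (23442005/137595654952)/(-74266/45) = -45/74266*23442005/137595654952 = -1054890225/10218678910665232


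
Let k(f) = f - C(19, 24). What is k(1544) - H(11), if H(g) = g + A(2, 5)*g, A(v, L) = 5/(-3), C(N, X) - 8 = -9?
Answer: 4657/3 ≈ 1552.3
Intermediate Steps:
C(N, X) = -1 (C(N, X) = 8 - 9 = -1)
A(v, L) = -5/3 (A(v, L) = 5*(-⅓) = -5/3)
k(f) = 1 + f (k(f) = f - 1*(-1) = f + 1 = 1 + f)
H(g) = -2*g/3 (H(g) = g - 5*g/3 = -2*g/3)
k(1544) - H(11) = (1 + 1544) - (-2)*11/3 = 1545 - 1*(-22/3) = 1545 + 22/3 = 4657/3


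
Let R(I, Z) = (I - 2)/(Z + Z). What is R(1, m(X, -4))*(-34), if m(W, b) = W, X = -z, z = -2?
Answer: 17/2 ≈ 8.5000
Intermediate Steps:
X = 2 (X = -1*(-2) = 2)
R(I, Z) = (-2 + I)/(2*Z) (R(I, Z) = (-2 + I)/((2*Z)) = (-2 + I)*(1/(2*Z)) = (-2 + I)/(2*Z))
R(1, m(X, -4))*(-34) = ((½)*(-2 + 1)/2)*(-34) = ((½)*(½)*(-1))*(-34) = -¼*(-34) = 17/2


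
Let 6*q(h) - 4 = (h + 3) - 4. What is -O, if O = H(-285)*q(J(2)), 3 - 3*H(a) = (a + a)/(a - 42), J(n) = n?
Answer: -685/1962 ≈ -0.34913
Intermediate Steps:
H(a) = 1 - 2*a/(3*(-42 + a)) (H(a) = 1 - (a + a)/(3*(a - 42)) = 1 - 2*a/(3*(-42 + a)))
q(h) = ½ + h/6 (q(h) = ⅔ + ((h + 3) - 4)/6 = ⅔ + ((3 + h) - 4)/6 = ⅔ + (-1 + h)/6 = ⅔ + (-⅙ + h/6) = ½ + h/6)
O = 685/1962 (O = ((-126 - 285)/(3*(-42 - 285)))*(½ + (⅙)*2) = ((⅓)*(-411)/(-327))*(½ + ⅓) = ((⅓)*(-1/327)*(-411))*(⅚) = (137/327)*(⅚) = 685/1962 ≈ 0.34913)
-O = -1*685/1962 = -685/1962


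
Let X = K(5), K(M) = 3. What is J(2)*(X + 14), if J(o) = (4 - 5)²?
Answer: 17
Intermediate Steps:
J(o) = 1 (J(o) = (-1)² = 1)
X = 3
J(2)*(X + 14) = 1*(3 + 14) = 1*17 = 17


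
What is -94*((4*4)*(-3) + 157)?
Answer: -10246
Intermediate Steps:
-94*((4*4)*(-3) + 157) = -94*(16*(-3) + 157) = -94*(-48 + 157) = -94*109 = -10246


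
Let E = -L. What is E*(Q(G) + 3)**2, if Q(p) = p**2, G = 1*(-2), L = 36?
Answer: -1764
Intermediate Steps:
G = -2
E = -36 (E = -1*36 = -36)
E*(Q(G) + 3)**2 = -36*((-2)**2 + 3)**2 = -36*(4 + 3)**2 = -36*7**2 = -36*49 = -1764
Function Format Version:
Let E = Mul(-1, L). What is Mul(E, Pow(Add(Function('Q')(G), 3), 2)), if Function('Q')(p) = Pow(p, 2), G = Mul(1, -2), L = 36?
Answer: -1764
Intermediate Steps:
G = -2
E = -36 (E = Mul(-1, 36) = -36)
Mul(E, Pow(Add(Function('Q')(G), 3), 2)) = Mul(-36, Pow(Add(Pow(-2, 2), 3), 2)) = Mul(-36, Pow(Add(4, 3), 2)) = Mul(-36, Pow(7, 2)) = Mul(-36, 49) = -1764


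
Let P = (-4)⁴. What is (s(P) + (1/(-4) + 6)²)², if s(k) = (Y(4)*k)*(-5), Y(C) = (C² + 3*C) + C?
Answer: 428803638561/256 ≈ 1.6750e+9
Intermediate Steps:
P = 256
Y(C) = C² + 4*C
s(k) = -160*k (s(k) = ((4*(4 + 4))*k)*(-5) = ((4*8)*k)*(-5) = (32*k)*(-5) = -160*k)
(s(P) + (1/(-4) + 6)²)² = (-160*256 + (1/(-4) + 6)²)² = (-40960 + (-¼ + 6)²)² = (-40960 + (23/4)²)² = (-40960 + 529/16)² = (-654831/16)² = 428803638561/256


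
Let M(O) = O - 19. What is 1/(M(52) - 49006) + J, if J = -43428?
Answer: -2126799445/48973 ≈ -43428.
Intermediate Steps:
M(O) = -19 + O
1/(M(52) - 49006) + J = 1/((-19 + 52) - 49006) - 43428 = 1/(33 - 49006) - 43428 = 1/(-48973) - 43428 = -1/48973 - 43428 = -2126799445/48973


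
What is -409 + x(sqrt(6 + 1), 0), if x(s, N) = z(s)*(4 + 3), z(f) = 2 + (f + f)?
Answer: -395 + 14*sqrt(7) ≈ -357.96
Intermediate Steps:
z(f) = 2 + 2*f
x(s, N) = 14 + 14*s (x(s, N) = (2 + 2*s)*(4 + 3) = (2 + 2*s)*7 = 14 + 14*s)
-409 + x(sqrt(6 + 1), 0) = -409 + (14 + 14*sqrt(6 + 1)) = -409 + (14 + 14*sqrt(7)) = -395 + 14*sqrt(7)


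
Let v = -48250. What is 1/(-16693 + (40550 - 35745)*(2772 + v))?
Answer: -1/218538483 ≈ -4.5759e-9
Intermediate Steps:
1/(-16693 + (40550 - 35745)*(2772 + v)) = 1/(-16693 + (40550 - 35745)*(2772 - 48250)) = 1/(-16693 + 4805*(-45478)) = 1/(-16693 - 218521790) = 1/(-218538483) = -1/218538483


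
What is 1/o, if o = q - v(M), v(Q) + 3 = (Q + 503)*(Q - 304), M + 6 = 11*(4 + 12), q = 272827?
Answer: 1/363012 ≈ 2.7547e-6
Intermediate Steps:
M = 170 (M = -6 + 11*(4 + 12) = -6 + 11*16 = -6 + 176 = 170)
v(Q) = -3 + (-304 + Q)*(503 + Q) (v(Q) = -3 + (Q + 503)*(Q - 304) = -3 + (503 + Q)*(-304 + Q) = -3 + (-304 + Q)*(503 + Q))
o = 363012 (o = 272827 - (-152915 + 170**2 + 199*170) = 272827 - (-152915 + 28900 + 33830) = 272827 - 1*(-90185) = 272827 + 90185 = 363012)
1/o = 1/363012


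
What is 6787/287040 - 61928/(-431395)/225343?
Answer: 131958911509163/5580737510786880 ≈ 0.023645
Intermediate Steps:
6787/287040 - 61928/(-431395)/225343 = 6787*(1/287040) - 61928*(-1/431395)*(1/225343) = 6787/287040 + (61928/431395)*(1/225343) = 6787/287040 + 61928/97211843485 = 131958911509163/5580737510786880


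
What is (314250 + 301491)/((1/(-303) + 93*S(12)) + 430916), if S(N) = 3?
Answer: 186569523/130652084 ≈ 1.4280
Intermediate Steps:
(314250 + 301491)/((1/(-303) + 93*S(12)) + 430916) = (314250 + 301491)/((1/(-303) + 93*3) + 430916) = 615741/((-1/303 + 279) + 430916) = 615741/(84536/303 + 430916) = 615741/(130652084/303) = 615741*(303/130652084) = 186569523/130652084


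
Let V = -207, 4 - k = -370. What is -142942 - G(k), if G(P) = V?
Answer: -142735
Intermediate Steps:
k = 374 (k = 4 - 1*(-370) = 4 + 370 = 374)
G(P) = -207
-142942 - G(k) = -142942 - 1*(-207) = -142942 + 207 = -142735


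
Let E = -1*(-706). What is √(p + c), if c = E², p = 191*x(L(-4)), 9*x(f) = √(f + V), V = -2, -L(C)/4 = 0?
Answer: √(4485924 + 191*I*√2)/3 ≈ 706.0 + 0.021255*I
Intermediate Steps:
L(C) = 0 (L(C) = -4*0 = 0)
E = 706
x(f) = √(-2 + f)/9 (x(f) = √(f - 2)/9 = √(-2 + f)/9)
p = 191*I*√2/9 (p = 191*(√(-2 + 0)/9) = 191*(√(-2)/9) = 191*((I*√2)/9) = 191*(I*√2/9) = 191*I*√2/9 ≈ 30.013*I)
c = 498436 (c = 706² = 498436)
√(p + c) = √(191*I*√2/9 + 498436) = √(498436 + 191*I*√2/9)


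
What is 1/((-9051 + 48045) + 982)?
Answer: 1/39976 ≈ 2.5015e-5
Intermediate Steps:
1/((-9051 + 48045) + 982) = 1/(38994 + 982) = 1/39976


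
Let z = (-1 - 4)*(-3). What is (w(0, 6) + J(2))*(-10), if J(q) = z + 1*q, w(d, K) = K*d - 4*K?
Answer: 70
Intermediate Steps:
z = 15 (z = -5*(-3) = 15)
w(d, K) = -4*K + K*d
J(q) = 15 + q (J(q) = 15 + 1*q = 15 + q)
(w(0, 6) + J(2))*(-10) = (6*(-4 + 0) + (15 + 2))*(-10) = (6*(-4) + 17)*(-10) = (-24 + 17)*(-10) = -7*(-10) = 70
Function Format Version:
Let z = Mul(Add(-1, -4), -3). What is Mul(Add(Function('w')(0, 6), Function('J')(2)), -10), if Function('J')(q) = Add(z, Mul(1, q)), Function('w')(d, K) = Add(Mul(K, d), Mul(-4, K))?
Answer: 70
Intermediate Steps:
z = 15 (z = Mul(-5, -3) = 15)
Function('w')(d, K) = Add(Mul(-4, K), Mul(K, d))
Function('J')(q) = Add(15, q) (Function('J')(q) = Add(15, Mul(1, q)) = Add(15, q))
Mul(Add(Function('w')(0, 6), Function('J')(2)), -10) = Mul(Add(Mul(6, Add(-4, 0)), Add(15, 2)), -10) = Mul(Add(Mul(6, -4), 17), -10) = Mul(Add(-24, 17), -10) = Mul(-7, -10) = 70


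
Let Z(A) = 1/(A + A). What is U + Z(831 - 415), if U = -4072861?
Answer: -3388620351/832 ≈ -4.0729e+6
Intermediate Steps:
Z(A) = 1/(2*A)
U + Z(831 - 415) = -4072861 + 1/(2*(831 - 415)) = -4072861 + (½)/416 = -4072861 + (½)*(1/416) = -4072861 + 1/832 = -3388620351/832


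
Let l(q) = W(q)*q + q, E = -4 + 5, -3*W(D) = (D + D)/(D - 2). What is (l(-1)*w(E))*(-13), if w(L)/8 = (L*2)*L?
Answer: 1456/9 ≈ 161.78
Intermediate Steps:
W(D) = -2*D/(3*(-2 + D)) (W(D) = -(D + D)/(3*(D - 2)) = -2*D/(3*(-2 + D)))
E = 1
w(L) = 16*L**2 (w(L) = 8*((L*2)*L) = 8*((2*L)*L) = 8*(2*L**2) = 16*L**2)
l(q) = q - 2*q**2/(-6 + 3*q) (l(q) = (-2*q/(-6 + 3*q))*q + q = -2*q**2/(-6 + 3*q) + q = q - 2*q**2/(-6 + 3*q))
(l(-1)*w(E))*(-13) = (((1/3)*(-1)*(-6 - 1)/(-2 - 1))*(16*1**2))*(-13) = (((1/3)*(-1)*(-7)/(-3))*(16*1))*(-13) = (((1/3)*(-1)*(-1/3)*(-7))*16)*(-13) = -7/9*16*(-13) = -112/9*(-13) = 1456/9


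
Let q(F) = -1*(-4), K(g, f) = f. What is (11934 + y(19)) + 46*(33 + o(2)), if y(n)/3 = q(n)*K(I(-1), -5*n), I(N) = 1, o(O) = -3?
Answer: 12174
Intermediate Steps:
q(F) = 4
y(n) = -60*n (y(n) = 3*(4*(-5*n)) = 3*(-20*n) = -60*n)
(11934 + y(19)) + 46*(33 + o(2)) = (11934 - 60*19) + 46*(33 - 3) = (11934 - 1140) + 46*30 = 10794 + 1380 = 12174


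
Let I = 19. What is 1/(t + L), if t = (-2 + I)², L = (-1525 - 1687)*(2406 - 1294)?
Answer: -1/3571455 ≈ -2.8000e-7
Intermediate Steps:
L = -3571744 (L = -3212*1112 = -3571744)
t = 289 (t = (-2 + 19)² = 17² = 289)
1/(t + L) = 1/(289 - 3571744) = 1/(-3571455) = -1/3571455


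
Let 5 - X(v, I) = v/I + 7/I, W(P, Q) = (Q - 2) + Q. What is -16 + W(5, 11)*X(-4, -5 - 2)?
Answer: 648/7 ≈ 92.571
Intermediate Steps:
W(P, Q) = -2 + 2*Q (W(P, Q) = (-2 + Q) + Q = -2 + 2*Q)
X(v, I) = 5 - 7/I - v/I (X(v, I) = 5 - (v/I + 7/I) = 5 - (7/I + v/I) = 5 + (-7/I - v/I) = 5 - 7/I - v/I)
-16 + W(5, 11)*X(-4, -5 - 2) = -16 + (-2 + 2*11)*((-7 - 1*(-4) + 5*(-5 - 2))/(-5 - 2)) = -16 + (-2 + 22)*((-7 + 4 + 5*(-7))/(-7)) = -16 + 20*(-(-7 + 4 - 35)/7) = -16 + 20*(-⅐*(-38)) = -16 + 20*(38/7) = -16 + 760/7 = 648/7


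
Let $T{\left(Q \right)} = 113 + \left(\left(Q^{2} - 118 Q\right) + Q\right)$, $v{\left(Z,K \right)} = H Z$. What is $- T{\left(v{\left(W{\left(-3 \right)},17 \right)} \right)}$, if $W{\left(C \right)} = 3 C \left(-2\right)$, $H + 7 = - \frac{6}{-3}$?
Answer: $-18743$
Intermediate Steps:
$H = -5$ ($H = -7 - \frac{6}{-3} = -7 - -2 = -7 + 2 = -5$)
$W{\left(C \right)} = - 6 C$
$v{\left(Z,K \right)} = - 5 Z$
$T{\left(Q \right)} = 113 + Q^{2} - 117 Q$ ($T{\left(Q \right)} = 113 + \left(Q^{2} - 117 Q\right) = 113 + Q^{2} - 117 Q$)
$- T{\left(v{\left(W{\left(-3 \right)},17 \right)} \right)} = - (113 + \left(- 5 \left(\left(-6\right) \left(-3\right)\right)\right)^{2} - 117 \left(- 5 \left(\left(-6\right) \left(-3\right)\right)\right)) = - (113 + \left(\left(-5\right) 18\right)^{2} - 117 \left(\left(-5\right) 18\right)) = - (113 + \left(-90\right)^{2} - -10530) = - (113 + 8100 + 10530) = \left(-1\right) 18743 = -18743$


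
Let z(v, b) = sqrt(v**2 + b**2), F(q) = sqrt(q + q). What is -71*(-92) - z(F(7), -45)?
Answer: 6532 - sqrt(2039) ≈ 6486.8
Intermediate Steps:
F(q) = sqrt(2)*sqrt(q) (F(q) = sqrt(2*q) = sqrt(2)*sqrt(q))
z(v, b) = sqrt(b**2 + v**2)
-71*(-92) - z(F(7), -45) = -71*(-92) - sqrt((-45)**2 + (sqrt(2)*sqrt(7))**2) = 6532 - sqrt(2025 + (sqrt(14))**2) = 6532 - sqrt(2025 + 14) = 6532 - sqrt(2039)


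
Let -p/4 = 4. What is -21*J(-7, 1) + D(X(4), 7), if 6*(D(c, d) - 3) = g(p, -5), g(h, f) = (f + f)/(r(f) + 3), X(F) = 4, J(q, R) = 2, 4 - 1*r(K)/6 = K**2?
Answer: -14386/369 ≈ -38.986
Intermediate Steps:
p = -16 (p = -4*4 = -16)
r(K) = 24 - 6*K**2
g(h, f) = 2*f/(27 - 6*f**2) (g(h, f) = (f + f)/((24 - 6*f**2) + 3) = (2*f)/(27 - 6*f**2) = 2*f/(27 - 6*f**2))
D(c, d) = 1112/369 (D(c, d) = 3 + (-2*(-5)/(-27 + 6*(-5)**2))/6 = 3 + (-2*(-5)/(-27 + 6*25))/6 = 3 + (-2*(-5)/(-27 + 150))/6 = 3 + (-2*(-5)/123)/6 = 3 + (-2*(-5)*1/123)/6 = 3 + (1/6)*(10/123) = 3 + 5/369 = 1112/369)
-21*J(-7, 1) + D(X(4), 7) = -21*2 + 1112/369 = -42 + 1112/369 = -14386/369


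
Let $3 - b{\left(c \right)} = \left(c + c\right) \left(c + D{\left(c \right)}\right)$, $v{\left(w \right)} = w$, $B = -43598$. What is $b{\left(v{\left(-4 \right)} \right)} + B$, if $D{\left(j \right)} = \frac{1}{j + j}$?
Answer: $-43628$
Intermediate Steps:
$D{\left(j \right)} = \frac{1}{2 j}$
$b{\left(c \right)} = 3 - 2 c \left(c + \frac{1}{2 c}\right)$ ($b{\left(c \right)} = 3 - \left(c + c\right) \left(c + \frac{1}{2 c}\right) = 3 - 2 c \left(c + \frac{1}{2 c}\right)$)
$b{\left(v{\left(-4 \right)} \right)} + B = \left(2 - 2 \left(-4\right)^{2}\right) - 43598 = \left(2 - 32\right) - 43598 = -30 - 43598 = -43628$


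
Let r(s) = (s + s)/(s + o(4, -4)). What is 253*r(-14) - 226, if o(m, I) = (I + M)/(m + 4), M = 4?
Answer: 280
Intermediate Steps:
o(m, I) = (4 + I)/(4 + m) (o(m, I) = (I + 4)/(m + 4) = (4 + I)/(4 + m))
r(s) = 2 (r(s) = (s + s)/(s + (4 - 4)/(4 + 4)) = (2*s)/(s + 0/8) = (2*s)/(s + (⅛)*0) = (2*s)/(s + 0) = (2*s)/s = 2)
253*r(-14) - 226 = 253*2 - 226 = 506 - 226 = 280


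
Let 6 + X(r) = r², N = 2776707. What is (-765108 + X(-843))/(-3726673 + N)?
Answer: 54465/949966 ≈ 0.057334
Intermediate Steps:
X(r) = -6 + r²
(-765108 + X(-843))/(-3726673 + N) = (-765108 + (-6 + (-843)²))/(-3726673 + 2776707) = (-765108 + (-6 + 710649))/(-949966) = (-765108 + 710643)*(-1/949966) = -54465*(-1/949966) = 54465/949966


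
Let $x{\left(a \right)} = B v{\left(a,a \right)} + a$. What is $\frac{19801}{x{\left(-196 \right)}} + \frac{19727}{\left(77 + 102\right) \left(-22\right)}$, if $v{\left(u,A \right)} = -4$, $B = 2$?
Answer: $- \frac{41000323}{401676} \approx -102.07$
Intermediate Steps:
$x{\left(a \right)} = -8 + a$ ($x{\left(a \right)} = 2 \left(-4\right) + a = -8 + a$)
$\frac{19801}{x{\left(-196 \right)}} + \frac{19727}{\left(77 + 102\right) \left(-22\right)} = \frac{19801}{-8 - 196} + \frac{19727}{\left(77 + 102\right) \left(-22\right)} = \frac{19801}{-204} + \frac{19727}{179 \left(-22\right)} = 19801 \left(- \frac{1}{204}\right) + \frac{19727}{-3938} = - \frac{19801}{204} + 19727 \left(- \frac{1}{3938}\right) = - \frac{19801}{204} - \frac{19727}{3938} = - \frac{41000323}{401676}$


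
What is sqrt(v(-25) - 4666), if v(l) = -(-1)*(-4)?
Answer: I*sqrt(4670) ≈ 68.337*I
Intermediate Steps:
v(l) = -4 (v(l) = -1*4 = -4)
sqrt(v(-25) - 4666) = sqrt(-4 - 4666) = sqrt(-4670) = I*sqrt(4670)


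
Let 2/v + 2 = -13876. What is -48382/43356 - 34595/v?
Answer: 5203905870799/21678 ≈ 2.4005e+8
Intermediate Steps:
v = -1/6939 (v = 2/(-2 - 13876) = 2/(-13878) = 2*(-1/13878) = -1/6939 ≈ -0.00014411)
-48382/43356 - 34595/v = -48382/43356 - 34595/(-1/6939) = -48382*1/43356 - 34595*(-6939) = -24191/21678 + 240054705 = 5203905870799/21678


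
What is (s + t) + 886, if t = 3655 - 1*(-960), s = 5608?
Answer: 11109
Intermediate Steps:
t = 4615 (t = 3655 + 960 = 4615)
(s + t) + 886 = (5608 + 4615) + 886 = 10223 + 886 = 11109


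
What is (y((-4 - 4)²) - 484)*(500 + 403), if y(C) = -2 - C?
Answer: -496650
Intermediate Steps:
(y((-4 - 4)²) - 484)*(500 + 403) = ((-2 - (-4 - 4)²) - 484)*(500 + 403) = ((-2 - 1*(-8)²) - 484)*903 = ((-2 - 1*64) - 484)*903 = ((-2 - 64) - 484)*903 = (-66 - 484)*903 = -550*903 = -496650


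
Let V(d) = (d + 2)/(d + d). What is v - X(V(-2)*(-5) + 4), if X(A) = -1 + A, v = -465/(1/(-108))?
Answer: 50217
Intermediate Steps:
V(d) = (2 + d)/(2*d) (V(d) = (2 + d)/((2*d)) = (2 + d)*(1/(2*d)) = (2 + d)/(2*d))
v = 50220 (v = -465/(-1/108) = -465*(-108) = 50220)
v - X(V(-2)*(-5) + 4) = 50220 - (-1 + (((1/2)*(2 - 2)/(-2))*(-5) + 4)) = 50220 - (-1 + (((1/2)*(-1/2)*0)*(-5) + 4)) = 50220 - (-1 + (0*(-5) + 4)) = 50220 - (-1 + (0 + 4)) = 50220 - (-1 + 4) = 50220 - 1*3 = 50220 - 3 = 50217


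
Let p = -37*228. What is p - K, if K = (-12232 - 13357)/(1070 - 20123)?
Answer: -160756697/19053 ≈ -8437.3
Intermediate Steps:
K = 25589/19053 (K = -25589/(-19053) = -25589*(-1/19053) = 25589/19053 ≈ 1.3430)
p = -8436
p - K = -8436 - 1*25589/19053 = -8436 - 25589/19053 = -160756697/19053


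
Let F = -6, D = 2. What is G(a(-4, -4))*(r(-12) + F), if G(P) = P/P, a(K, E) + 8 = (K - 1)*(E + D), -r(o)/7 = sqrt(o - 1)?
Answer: -6 - 7*I*sqrt(13) ≈ -6.0 - 25.239*I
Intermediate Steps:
r(o) = -7*sqrt(-1 + o) (r(o) = -7*sqrt(o - 1) = -7*sqrt(-1 + o))
a(K, E) = -8 + (-1 + K)*(2 + E) (a(K, E) = -8 + (K - 1)*(E + 2) = -8 + (-1 + K)*(2 + E))
G(P) = 1
G(a(-4, -4))*(r(-12) + F) = 1*(-7*sqrt(-1 - 12) - 6) = 1*(-7*I*sqrt(13) - 6) = 1*(-6 - 7*I*sqrt(13)) = -6 - 7*I*sqrt(13)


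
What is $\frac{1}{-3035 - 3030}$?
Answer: $- \frac{1}{6065} \approx -0.00016488$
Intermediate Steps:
$\frac{1}{-3035 - 3030} = \frac{1}{-6065} = - \frac{1}{6065}$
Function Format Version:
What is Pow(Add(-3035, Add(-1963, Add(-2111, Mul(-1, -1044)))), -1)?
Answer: Rational(-1, 6065) ≈ -0.00016488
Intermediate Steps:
Pow(Add(-3035, Add(-1963, Add(-2111, Mul(-1, -1044)))), -1) = Pow(Add(-3035, Add(-1963, Add(-2111, 1044))), -1) = Pow(Add(-3035, Add(-1963, -1067)), -1) = Pow(Add(-3035, -3030), -1) = Pow(-6065, -1) = Rational(-1, 6065)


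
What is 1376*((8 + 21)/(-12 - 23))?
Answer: -39904/35 ≈ -1140.1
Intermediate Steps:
1376*((8 + 21)/(-12 - 23)) = 1376*(29/(-35)) = 1376*(29*(-1/35)) = 1376*(-29/35) = -39904/35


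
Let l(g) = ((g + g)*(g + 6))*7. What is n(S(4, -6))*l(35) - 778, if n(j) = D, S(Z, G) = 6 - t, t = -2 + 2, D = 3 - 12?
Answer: -181588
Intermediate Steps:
D = -9
t = 0
S(Z, G) = 6 (S(Z, G) = 6 - 1*0 = 6 + 0 = 6)
n(j) = -9
l(g) = 14*g*(6 + g) (l(g) = ((2*g)*(6 + g))*7 = (2*g*(6 + g))*7 = 14*g*(6 + g))
n(S(4, -6))*l(35) - 778 = -126*35*(6 + 35) - 778 = -126*35*41 - 778 = -9*20090 - 778 = -180810 - 778 = -181588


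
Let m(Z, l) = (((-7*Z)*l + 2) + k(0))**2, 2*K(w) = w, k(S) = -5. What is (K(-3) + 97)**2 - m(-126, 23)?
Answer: -1645563875/4 ≈ -4.1139e+8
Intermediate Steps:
K(w) = w/2
m(Z, l) = (-3 - 7*Z*l)**2 (m(Z, l) = (((-7*Z)*l + 2) - 5)**2 = ((-7*Z*l + 2) - 5)**2 = ((2 - 7*Z*l) - 5)**2 = (-3 - 7*Z*l)**2)
(K(-3) + 97)**2 - m(-126, 23) = ((1/2)*(-3) + 97)**2 - (3 + 7*(-126)*23)**2 = (-3/2 + 97)**2 - (3 - 20286)**2 = (191/2)**2 - 1*(-20283)**2 = 36481/4 - 1*411400089 = 36481/4 - 411400089 = -1645563875/4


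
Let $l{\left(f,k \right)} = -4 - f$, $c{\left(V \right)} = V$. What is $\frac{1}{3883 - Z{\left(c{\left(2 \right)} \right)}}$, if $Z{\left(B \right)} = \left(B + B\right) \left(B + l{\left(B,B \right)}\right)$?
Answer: $\frac{1}{3899} \approx 0.00025648$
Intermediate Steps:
$Z{\left(B \right)} = - 8 B$ ($Z{\left(B \right)} = \left(B + B\right) \left(B - \left(4 + B\right)\right) = 2 B \left(-4\right) = - 8 B$)
$\frac{1}{3883 - Z{\left(c{\left(2 \right)} \right)}} = \frac{1}{3883 - \left(-8\right) 2} = \frac{1}{3883 - -16} = \frac{1}{3883 + 16} = \frac{1}{3899}$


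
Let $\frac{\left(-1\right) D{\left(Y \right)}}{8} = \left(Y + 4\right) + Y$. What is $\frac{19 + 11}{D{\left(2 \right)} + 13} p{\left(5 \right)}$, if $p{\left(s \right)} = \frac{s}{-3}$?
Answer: $\frac{50}{51} \approx 0.98039$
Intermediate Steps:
$p{\left(s \right)} = - \frac{s}{3}$ ($p{\left(s \right)} = s \left(- \frac{1}{3}\right) = - \frac{s}{3}$)
$D{\left(Y \right)} = -32 - 16 Y$ ($D{\left(Y \right)} = - 8 \left(\left(Y + 4\right) + Y\right) = - 8 \left(\left(4 + Y\right) + Y\right) = - 8 \left(4 + 2 Y\right) = -32 - 16 Y$)
$\frac{19 + 11}{D{\left(2 \right)} + 13} p{\left(5 \right)} = \frac{19 + 11}{\left(-32 - 32\right) + 13} \left(\left(- \frac{1}{3}\right) 5\right) = \frac{30}{\left(-32 - 32\right) + 13} \left(- \frac{5}{3}\right) = \frac{30}{-64 + 13} \left(- \frac{5}{3}\right) = \frac{30}{-51} \left(- \frac{5}{3}\right) = 30 \left(- \frac{1}{51}\right) \left(- \frac{5}{3}\right) = \left(- \frac{10}{17}\right) \left(- \frac{5}{3}\right) = \frac{50}{51}$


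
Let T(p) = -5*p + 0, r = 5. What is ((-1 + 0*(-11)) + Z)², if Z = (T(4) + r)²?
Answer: 50176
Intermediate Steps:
T(p) = -5*p
Z = 225 (Z = (-5*4 + 5)² = (-20 + 5)² = (-15)² = 225)
((-1 + 0*(-11)) + Z)² = ((-1 + 0*(-11)) + 225)² = ((-1 + 0) + 225)² = (-1 + 225)² = 224² = 50176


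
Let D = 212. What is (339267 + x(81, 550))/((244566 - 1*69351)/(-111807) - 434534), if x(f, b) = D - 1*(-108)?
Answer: -12656067903/16194706051 ≈ -0.78149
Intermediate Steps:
x(f, b) = 320 (x(f, b) = 212 - 1*(-108) = 212 + 108 = 320)
(339267 + x(81, 550))/((244566 - 1*69351)/(-111807) - 434534) = (339267 + 320)/((244566 - 1*69351)/(-111807) - 434534) = 339587/((244566 - 69351)*(-1/111807) - 434534) = 339587/(175215*(-1/111807) - 434534) = 339587/(-58405/37269 - 434534) = 339587/(-16194706051/37269) = 339587*(-37269/16194706051) = -12656067903/16194706051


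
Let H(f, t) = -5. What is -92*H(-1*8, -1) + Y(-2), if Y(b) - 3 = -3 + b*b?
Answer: 464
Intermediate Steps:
Y(b) = b² (Y(b) = 3 + (-3 + b*b) = 3 + (-3 + b²) = b²)
-92*H(-1*8, -1) + Y(-2) = -92*(-5) + (-2)² = 460 + 4 = 464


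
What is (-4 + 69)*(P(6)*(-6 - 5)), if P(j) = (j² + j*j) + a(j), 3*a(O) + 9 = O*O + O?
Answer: -59345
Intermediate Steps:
a(O) = -3 + O/3 + O²/3 (a(O) = -3 + (O*O + O)/3 = -3 + (O² + O)/3 = -3 + (O + O²)/3 = -3 + (O/3 + O²/3) = -3 + O/3 + O²/3)
P(j) = -3 + j/3 + 7*j²/3 (P(j) = (j² + j*j) + (-3 + j/3 + j²/3) = (j² + j²) + (-3 + j/3 + j²/3) = 2*j² + (-3 + j/3 + j²/3) = -3 + j/3 + 7*j²/3)
(-4 + 69)*(P(6)*(-6 - 5)) = (-4 + 69)*((-3 + (⅓)*6 + (7/3)*6²)*(-6 - 5)) = 65*((-3 + 2 + (7/3)*36)*(-11)) = 65*((-3 + 2 + 84)*(-11)) = 65*(83*(-11)) = 65*(-913) = -59345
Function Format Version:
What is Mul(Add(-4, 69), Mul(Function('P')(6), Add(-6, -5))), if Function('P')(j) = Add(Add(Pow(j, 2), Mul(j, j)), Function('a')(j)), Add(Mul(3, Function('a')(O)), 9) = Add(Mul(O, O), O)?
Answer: -59345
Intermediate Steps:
Function('a')(O) = Add(-3, Mul(Rational(1, 3), O), Mul(Rational(1, 3), Pow(O, 2))) (Function('a')(O) = Add(-3, Mul(Rational(1, 3), Add(Mul(O, O), O))) = Add(-3, Mul(Rational(1, 3), Add(Pow(O, 2), O))) = Add(-3, Mul(Rational(1, 3), Add(O, Pow(O, 2)))) = Add(-3, Add(Mul(Rational(1, 3), O), Mul(Rational(1, 3), Pow(O, 2)))) = Add(-3, Mul(Rational(1, 3), O), Mul(Rational(1, 3), Pow(O, 2))))
Function('P')(j) = Add(-3, Mul(Rational(1, 3), j), Mul(Rational(7, 3), Pow(j, 2))) (Function('P')(j) = Add(Add(Pow(j, 2), Mul(j, j)), Add(-3, Mul(Rational(1, 3), j), Mul(Rational(1, 3), Pow(j, 2)))) = Add(Add(Pow(j, 2), Pow(j, 2)), Add(-3, Mul(Rational(1, 3), j), Mul(Rational(1, 3), Pow(j, 2)))) = Add(Mul(2, Pow(j, 2)), Add(-3, Mul(Rational(1, 3), j), Mul(Rational(1, 3), Pow(j, 2)))) = Add(-3, Mul(Rational(1, 3), j), Mul(Rational(7, 3), Pow(j, 2))))
Mul(Add(-4, 69), Mul(Function('P')(6), Add(-6, -5))) = Mul(Add(-4, 69), Mul(Add(-3, Mul(Rational(1, 3), 6), Mul(Rational(7, 3), Pow(6, 2))), Add(-6, -5))) = Mul(65, Mul(Add(-3, 2, Mul(Rational(7, 3), 36)), -11)) = Mul(65, Mul(Add(-3, 2, 84), -11)) = Mul(65, Mul(83, -11)) = Mul(65, -913) = -59345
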